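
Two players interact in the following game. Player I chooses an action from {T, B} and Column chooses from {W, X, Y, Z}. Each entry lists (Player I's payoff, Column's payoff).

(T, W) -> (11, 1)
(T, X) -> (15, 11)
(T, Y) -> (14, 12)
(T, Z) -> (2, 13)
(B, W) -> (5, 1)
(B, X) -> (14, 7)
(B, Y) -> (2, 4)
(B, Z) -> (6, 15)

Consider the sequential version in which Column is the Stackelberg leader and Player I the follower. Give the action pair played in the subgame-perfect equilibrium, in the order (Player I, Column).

(B, Z)

Backward induction with Column moving first.
- W → Player I plays T (best of 11, 5); Column gets 1.
- X → Player I plays T (best of 15, 14); Column gets 11.
- Y → Player I plays T (best of 14, 2); Column gets 12.
- Z → Player I plays B (best of 2, 6); Column gets 15.
Column's induced payoffs are 1, 11, 12, 15, so Column commits to Z. Subgame-perfect outcome: (B, Z) with payoffs (6, 15).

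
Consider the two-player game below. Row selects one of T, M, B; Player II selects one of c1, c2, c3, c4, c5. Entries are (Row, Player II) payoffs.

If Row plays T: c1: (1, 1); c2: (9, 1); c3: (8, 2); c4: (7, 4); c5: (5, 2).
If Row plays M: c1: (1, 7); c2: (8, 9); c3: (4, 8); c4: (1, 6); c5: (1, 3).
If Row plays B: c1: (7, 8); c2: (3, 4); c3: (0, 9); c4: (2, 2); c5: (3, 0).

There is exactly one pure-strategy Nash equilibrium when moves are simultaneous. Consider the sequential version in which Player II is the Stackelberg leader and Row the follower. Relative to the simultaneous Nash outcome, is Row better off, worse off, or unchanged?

Backward induction with Player II moving first.
- c1: Row compares 1, 1, 7 and picks B; Player II would get 8.
- c2: Row compares 9, 8, 3 and picks T; Player II would get 1.
- c3: Row compares 8, 4, 0 and picks T; Player II would get 2.
- c4: Row compares 7, 1, 2 and picks T; Player II would get 4.
- c5: Row compares 5, 1, 3 and picks T; Player II would get 2.
Among 8, 1, 2, 4, 2, the best is 8 at c1. Subgame-perfect outcome: (B, c1) with payoffs (7, 8).
Under simultaneous play:
Row's best replies: c1→B; c2→T; c3→T; c4→T; c5→T.
Player II's best replies: T→c4; M→c2; B→c3.
The unique mutual best reply is (T, c4), giving (7, 4).
Row earns 7 sequentially versus 7 at the Nash outcome: unchanged.

unchanged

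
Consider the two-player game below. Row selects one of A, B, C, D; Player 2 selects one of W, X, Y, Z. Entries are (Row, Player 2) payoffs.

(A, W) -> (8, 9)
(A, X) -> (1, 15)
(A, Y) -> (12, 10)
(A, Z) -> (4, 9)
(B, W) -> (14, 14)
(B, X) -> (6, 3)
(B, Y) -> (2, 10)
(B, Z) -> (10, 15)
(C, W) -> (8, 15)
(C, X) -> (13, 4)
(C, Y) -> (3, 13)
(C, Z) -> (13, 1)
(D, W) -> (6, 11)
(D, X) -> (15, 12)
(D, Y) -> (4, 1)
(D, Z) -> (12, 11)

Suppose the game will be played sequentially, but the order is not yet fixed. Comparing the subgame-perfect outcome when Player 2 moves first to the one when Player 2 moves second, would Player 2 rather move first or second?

first

If Row leads: Player 2's best replies are A→X, B→Z, C→W, D→X; Row's induced payoffs 1, 10, 8, 15; outcome (D, X), payoffs (15, 12).
If Player 2 leads: Row's best replies are W→B, X→D, Y→A, Z→C; Player 2's induced payoffs 14, 12, 10, 1; outcome (B, W), payoffs (14, 14).
Player 2 gets 14 moving first and 12 moving second, so Player 2 prefers to move first.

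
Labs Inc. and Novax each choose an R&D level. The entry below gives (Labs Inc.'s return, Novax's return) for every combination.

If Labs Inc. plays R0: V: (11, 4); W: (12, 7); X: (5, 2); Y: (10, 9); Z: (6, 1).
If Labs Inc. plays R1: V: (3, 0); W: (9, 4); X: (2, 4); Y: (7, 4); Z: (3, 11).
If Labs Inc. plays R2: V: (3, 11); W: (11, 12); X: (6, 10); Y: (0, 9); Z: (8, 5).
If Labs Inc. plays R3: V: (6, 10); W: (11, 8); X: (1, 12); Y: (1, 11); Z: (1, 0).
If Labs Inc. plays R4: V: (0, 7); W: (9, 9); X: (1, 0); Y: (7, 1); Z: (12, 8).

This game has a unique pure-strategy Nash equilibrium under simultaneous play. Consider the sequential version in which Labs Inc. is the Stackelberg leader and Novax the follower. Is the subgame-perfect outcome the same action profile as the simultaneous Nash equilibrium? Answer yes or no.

no

Work backward from Novax's decision.
- R0: Novax compares 4, 7, 2, 9, 1 and picks Y; Labs Inc. would get 10.
- R1: Novax compares 0, 4, 4, 4, 11 and picks Z; Labs Inc. would get 3.
- R2: Novax compares 11, 12, 10, 9, 5 and picks W; Labs Inc. would get 11.
- R3: Novax compares 10, 8, 12, 11, 0 and picks X; Labs Inc. would get 1.
- R4: Novax compares 7, 9, 0, 1, 8 and picks W; Labs Inc. would get 9.
Labs Inc.'s induced payoffs are 10, 3, 11, 1, 9, so Labs Inc. commits to R2. Subgame-perfect outcome: (R2, W) with payoffs (11, 12).
Now find the simultaneous Nash equilibrium.
Labs Inc.'s best replies: V→R0; W→R0; X→R2; Y→R0; Z→R4.
Novax's best replies: R0→Y; R1→Z; R2→W; R3→X; R4→W.
Only (R0, Y) has each player best-responding; Nash payoffs (10, 9).
Sequential outcome (R2, W) differs from the Nash profile (R0, Y).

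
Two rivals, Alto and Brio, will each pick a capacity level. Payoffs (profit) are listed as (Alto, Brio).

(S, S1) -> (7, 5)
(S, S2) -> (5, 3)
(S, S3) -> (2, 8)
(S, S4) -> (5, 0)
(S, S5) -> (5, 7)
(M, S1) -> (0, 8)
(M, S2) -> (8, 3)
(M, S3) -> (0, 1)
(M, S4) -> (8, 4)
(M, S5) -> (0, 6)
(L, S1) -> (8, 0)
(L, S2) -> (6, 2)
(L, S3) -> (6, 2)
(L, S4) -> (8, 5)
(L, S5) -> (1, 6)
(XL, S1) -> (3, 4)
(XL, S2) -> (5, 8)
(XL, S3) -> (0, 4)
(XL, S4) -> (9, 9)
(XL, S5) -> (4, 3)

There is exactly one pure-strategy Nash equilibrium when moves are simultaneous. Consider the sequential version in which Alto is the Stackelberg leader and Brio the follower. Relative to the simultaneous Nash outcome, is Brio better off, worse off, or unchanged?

unchanged

Backward induction with Alto moving first.
- S: Brio compares 5, 3, 8, 0, 7 and picks S3; Alto would get 2.
- M: Brio compares 8, 3, 1, 4, 6 and picks S1; Alto would get 0.
- L: Brio compares 0, 2, 2, 5, 6 and picks S5; Alto would get 1.
- XL: Brio compares 4, 8, 4, 9, 3 and picks S4; Alto would get 9.
Maximizing over 2, 0, 1, 9, Alto chooses XL. Subgame-perfect outcome: (XL, S4) with payoffs (9, 9).
Now find the simultaneous Nash equilibrium.
Alto's best replies: S1→L; S2→M; S3→L; S4→XL; S5→S.
Brio's best replies: S→S3; M→S1; L→S5; XL→S4.
The unique mutual best reply is (XL, S4), giving (9, 9).
Brio earns 9 sequentially versus 9 at the Nash outcome: unchanged.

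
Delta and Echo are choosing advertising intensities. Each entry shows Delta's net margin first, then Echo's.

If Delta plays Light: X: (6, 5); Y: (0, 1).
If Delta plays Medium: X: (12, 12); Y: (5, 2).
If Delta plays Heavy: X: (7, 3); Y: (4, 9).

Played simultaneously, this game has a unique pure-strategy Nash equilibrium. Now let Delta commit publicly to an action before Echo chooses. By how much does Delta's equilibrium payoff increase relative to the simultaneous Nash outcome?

Work backward from Echo's decision.
- Light → Echo plays X (best of 5, 1); Delta gets 6.
- Medium → Echo plays X (best of 12, 2); Delta gets 12.
- Heavy → Echo plays Y (best of 3, 9); Delta gets 4.
Among 6, 12, 4, the best is 12 at Medium. Subgame-perfect outcome: (Medium, X) with payoffs (12, 12).
Under simultaneous play:
Delta's best replies: X→Medium; Y→Medium.
Echo's best replies: Light→X; Medium→X; Heavy→Y.
The unique mutual best reply is (Medium, X), giving (12, 12).
Delta's commitment gain: 12 − 12 = 0.

0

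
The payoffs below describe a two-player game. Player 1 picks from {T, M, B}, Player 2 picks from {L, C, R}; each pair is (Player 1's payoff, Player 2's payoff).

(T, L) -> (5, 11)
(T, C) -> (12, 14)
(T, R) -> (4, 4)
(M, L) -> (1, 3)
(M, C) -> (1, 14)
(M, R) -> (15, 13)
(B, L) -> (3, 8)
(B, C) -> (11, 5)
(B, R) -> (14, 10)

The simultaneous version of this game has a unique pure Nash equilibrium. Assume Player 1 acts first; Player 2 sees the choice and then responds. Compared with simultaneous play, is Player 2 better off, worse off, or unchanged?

worse off

Backward induction with Player 1 moving first.
- T: BR = C, leader payoff 12.
- M: BR = C, leader payoff 1.
- B: BR = R, leader payoff 14.
Among 12, 1, 14, the best is 14 at B. Subgame-perfect outcome: (B, R) with payoffs (14, 10).
Now find the simultaneous Nash equilibrium.
Player 1's best replies: L→T; C→T; R→M.
Player 2's best replies: T→C; M→C; B→R.
The unique mutual best reply is (T, C), giving (12, 14).
Player 2 earns 10 sequentially versus 14 at the Nash outcome: worse off.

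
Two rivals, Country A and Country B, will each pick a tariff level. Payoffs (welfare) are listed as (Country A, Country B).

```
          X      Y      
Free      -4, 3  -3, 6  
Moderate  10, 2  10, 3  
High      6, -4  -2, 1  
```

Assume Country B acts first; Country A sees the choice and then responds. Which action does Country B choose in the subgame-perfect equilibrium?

Y

Work backward from Country A's decision.
- X → Country A plays Moderate (best of -4, 10, 6); Country B gets 2.
- Y → Country A plays Moderate (best of -3, 10, -2); Country B gets 3.
Among 2, 3, the best is 3 at Y. Subgame-perfect outcome: (Moderate, Y) with payoffs (10, 3).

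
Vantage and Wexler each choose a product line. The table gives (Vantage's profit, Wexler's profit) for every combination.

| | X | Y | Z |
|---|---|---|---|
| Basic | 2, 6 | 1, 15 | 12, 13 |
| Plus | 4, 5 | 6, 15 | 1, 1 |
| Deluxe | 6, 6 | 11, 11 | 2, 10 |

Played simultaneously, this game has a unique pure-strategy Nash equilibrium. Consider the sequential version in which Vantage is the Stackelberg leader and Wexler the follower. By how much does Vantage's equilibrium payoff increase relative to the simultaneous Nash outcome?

0

Wexler best-responds to each possible Vantage move:
- Basic: Wexler compares 6, 15, 13 and picks Y; Vantage would get 1.
- Plus: Wexler compares 5, 15, 1 and picks Y; Vantage would get 6.
- Deluxe: Wexler compares 6, 11, 10 and picks Y; Vantage would get 11.
Maximizing over 1, 6, 11, Vantage chooses Deluxe. Subgame-perfect outcome: (Deluxe, Y) with payoffs (11, 11).
Now find the simultaneous Nash equilibrium.
Vantage's best replies: X→Deluxe; Y→Deluxe; Z→Basic.
Wexler's best replies: Basic→Y; Plus→Y; Deluxe→Y.
The unique mutual best reply is (Deluxe, Y), giving (11, 11).
Vantage's commitment gain: 11 − 11 = 0.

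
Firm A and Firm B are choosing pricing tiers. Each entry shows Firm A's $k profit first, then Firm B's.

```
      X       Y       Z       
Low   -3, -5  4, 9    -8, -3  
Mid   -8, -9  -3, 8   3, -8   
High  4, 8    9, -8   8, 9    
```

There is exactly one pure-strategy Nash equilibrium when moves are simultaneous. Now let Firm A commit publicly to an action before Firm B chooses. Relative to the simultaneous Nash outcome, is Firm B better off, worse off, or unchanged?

Firm B best-responds to each possible Firm A move:
- Low → Firm B plays Y (best of -5, 9, -3); Firm A gets 4.
- Mid → Firm B plays Y (best of -9, 8, -8); Firm A gets -3.
- High → Firm B plays Z (best of 8, -8, 9); Firm A gets 8.
Firm A's induced payoffs are 4, -3, 8, so Firm A commits to High. Subgame-perfect outcome: (High, Z) with payoffs (8, 9).
Under simultaneous play:
Firm A's best replies: X→High; Y→High; Z→High.
Firm B's best replies: Low→Y; Mid→Y; High→Z.
The unique mutual best reply is (High, Z), giving (8, 9).
Firm B earns 9 sequentially versus 9 at the Nash outcome: unchanged.

unchanged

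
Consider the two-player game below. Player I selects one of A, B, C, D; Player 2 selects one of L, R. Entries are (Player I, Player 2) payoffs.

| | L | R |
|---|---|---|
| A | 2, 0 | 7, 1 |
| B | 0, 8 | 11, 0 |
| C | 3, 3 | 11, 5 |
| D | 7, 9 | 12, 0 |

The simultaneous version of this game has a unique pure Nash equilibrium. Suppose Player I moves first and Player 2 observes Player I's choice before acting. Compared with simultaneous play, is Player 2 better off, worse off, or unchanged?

Backward induction with Player I moving first.
- A: Player 2 compares 0, 1 and picks R; Player I would get 7.
- B: Player 2 compares 8, 0 and picks L; Player I would get 0.
- C: Player 2 compares 3, 5 and picks R; Player I would get 11.
- D: Player 2 compares 9, 0 and picks L; Player I would get 7.
Maximizing over 7, 0, 11, 7, Player I chooses C. Subgame-perfect outcome: (C, R) with payoffs (11, 5).
For the simultaneous game, intersect best replies.
Player I's best replies: L→D; R→D.
Player 2's best replies: A→R; B→L; C→R; D→L.
The unique mutual best reply is (D, L), giving (7, 9).
Player 2 earns 5 sequentially versus 9 at the Nash outcome: worse off.

worse off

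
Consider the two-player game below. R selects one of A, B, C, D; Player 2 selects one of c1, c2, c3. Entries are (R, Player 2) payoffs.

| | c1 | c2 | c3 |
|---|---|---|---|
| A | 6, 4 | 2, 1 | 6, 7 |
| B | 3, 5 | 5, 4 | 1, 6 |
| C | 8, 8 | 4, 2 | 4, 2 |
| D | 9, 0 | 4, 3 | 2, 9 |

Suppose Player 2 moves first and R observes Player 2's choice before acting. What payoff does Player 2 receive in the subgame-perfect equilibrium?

7

Work backward from R's decision.
- c1: R compares 6, 3, 8, 9 and picks D; Player 2 would get 0.
- c2: R compares 2, 5, 4, 4 and picks B; Player 2 would get 4.
- c3: R compares 6, 1, 4, 2 and picks A; Player 2 would get 7.
Maximizing over 0, 4, 7, Player 2 chooses c3. Subgame-perfect outcome: (A, c3) with payoffs (6, 7).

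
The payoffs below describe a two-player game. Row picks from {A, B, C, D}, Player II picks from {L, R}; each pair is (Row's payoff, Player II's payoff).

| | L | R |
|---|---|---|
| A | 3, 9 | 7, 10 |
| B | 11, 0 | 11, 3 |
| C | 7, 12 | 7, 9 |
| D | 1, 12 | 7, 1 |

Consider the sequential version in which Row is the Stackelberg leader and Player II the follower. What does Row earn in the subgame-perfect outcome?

11

Solve by backward induction (Row leads).
- A: BR = R, leader payoff 7.
- B: BR = R, leader payoff 11.
- C: BR = L, leader payoff 7.
- D: BR = L, leader payoff 1.
Maximizing over 7, 11, 7, 1, Row chooses B. Subgame-perfect outcome: (B, R) with payoffs (11, 3).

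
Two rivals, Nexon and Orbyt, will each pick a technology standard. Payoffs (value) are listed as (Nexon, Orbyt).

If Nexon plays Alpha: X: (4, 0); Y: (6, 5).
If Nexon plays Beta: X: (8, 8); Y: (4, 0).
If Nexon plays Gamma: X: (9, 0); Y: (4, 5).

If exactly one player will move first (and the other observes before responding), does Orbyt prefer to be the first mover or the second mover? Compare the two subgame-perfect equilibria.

second

If Nexon leads: Orbyt's best replies are Alpha→Y, Beta→X, Gamma→Y; Nexon's induced payoffs 6, 8, 4; outcome (Beta, X), payoffs (8, 8).
If Orbyt leads: Nexon's best replies are X→Gamma, Y→Alpha; Orbyt's induced payoffs 0, 5; outcome (Alpha, Y), payoffs (6, 5).
Orbyt gets 5 moving first and 8 moving second, so Orbyt prefers to move second.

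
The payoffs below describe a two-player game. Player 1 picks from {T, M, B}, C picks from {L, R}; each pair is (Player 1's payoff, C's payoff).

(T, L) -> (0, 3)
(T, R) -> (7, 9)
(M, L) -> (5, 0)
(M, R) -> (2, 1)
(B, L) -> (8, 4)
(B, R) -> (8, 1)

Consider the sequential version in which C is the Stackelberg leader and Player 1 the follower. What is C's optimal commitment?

Player 1 best-responds to each possible C move:
- L: Player 1 compares 0, 5, 8 and picks B; C would get 4.
- R: Player 1 compares 7, 2, 8 and picks B; C would get 1.
C's induced payoffs are 4, 1, so C commits to L. Subgame-perfect outcome: (B, L) with payoffs (8, 4).

L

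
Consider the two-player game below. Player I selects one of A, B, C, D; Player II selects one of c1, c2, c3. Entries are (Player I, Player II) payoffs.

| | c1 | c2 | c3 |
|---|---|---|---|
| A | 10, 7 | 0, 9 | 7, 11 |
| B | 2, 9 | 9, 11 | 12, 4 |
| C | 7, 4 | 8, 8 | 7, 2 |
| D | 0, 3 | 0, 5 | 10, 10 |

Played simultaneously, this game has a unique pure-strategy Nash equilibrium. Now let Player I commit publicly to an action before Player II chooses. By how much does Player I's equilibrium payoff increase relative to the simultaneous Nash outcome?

Backward induction with Player I moving first.
- A: Player II compares 7, 9, 11 and picks c3; Player I would get 7.
- B: Player II compares 9, 11, 4 and picks c2; Player I would get 9.
- C: Player II compares 4, 8, 2 and picks c2; Player I would get 8.
- D: Player II compares 3, 5, 10 and picks c3; Player I would get 10.
Player I's induced payoffs are 7, 9, 8, 10, so Player I commits to D. Subgame-perfect outcome: (D, c3) with payoffs (10, 10).
Under simultaneous play:
Player I's best replies: c1→A; c2→B; c3→B.
Player II's best replies: A→c3; B→c2; C→c2; D→c3.
Only (B, c2) has each player best-responding; Nash payoffs (9, 11).
Player I's commitment gain: 10 − 9 = 1.

1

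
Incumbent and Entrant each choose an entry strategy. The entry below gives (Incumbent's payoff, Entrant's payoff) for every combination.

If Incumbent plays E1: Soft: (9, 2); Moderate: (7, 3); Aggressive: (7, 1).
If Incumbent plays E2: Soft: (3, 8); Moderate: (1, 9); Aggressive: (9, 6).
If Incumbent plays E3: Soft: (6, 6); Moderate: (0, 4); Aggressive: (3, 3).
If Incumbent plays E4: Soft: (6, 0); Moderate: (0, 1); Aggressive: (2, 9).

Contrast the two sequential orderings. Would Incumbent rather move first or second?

If Incumbent leads: Entrant's best replies are E1→Moderate, E2→Moderate, E3→Soft, E4→Aggressive; Incumbent's induced payoffs 7, 1, 6, 2; outcome (E1, Moderate), payoffs (7, 3).
If Entrant leads: Incumbent's best replies are Soft→E1, Moderate→E1, Aggressive→E2; Entrant's induced payoffs 2, 3, 6; outcome (E2, Aggressive), payoffs (9, 6).
Incumbent gets 7 moving first and 9 moving second, so Incumbent prefers to move second.

second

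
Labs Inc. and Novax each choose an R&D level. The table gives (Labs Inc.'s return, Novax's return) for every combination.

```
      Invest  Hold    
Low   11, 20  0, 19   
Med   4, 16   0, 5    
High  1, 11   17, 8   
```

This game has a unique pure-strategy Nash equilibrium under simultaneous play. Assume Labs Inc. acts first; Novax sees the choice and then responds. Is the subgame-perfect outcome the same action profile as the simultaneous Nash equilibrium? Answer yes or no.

yes

Work backward from Novax's decision.
- Low: Novax compares 20, 19 and picks Invest; Labs Inc. would get 11.
- Med: Novax compares 16, 5 and picks Invest; Labs Inc. would get 4.
- High: Novax compares 11, 8 and picks Invest; Labs Inc. would get 1.
Maximizing over 11, 4, 1, Labs Inc. chooses Low. Subgame-perfect outcome: (Low, Invest) with payoffs (11, 20).
Under simultaneous play:
Labs Inc.'s best replies: Invest→Low; Hold→High.
Novax's best replies: Low→Invest; Med→Invest; High→Invest.
Only (Low, Invest) has each player best-responding; Nash payoffs (11, 20).
Sequential outcome (Low, Invest) coincides with the Nash profile (Low, Invest).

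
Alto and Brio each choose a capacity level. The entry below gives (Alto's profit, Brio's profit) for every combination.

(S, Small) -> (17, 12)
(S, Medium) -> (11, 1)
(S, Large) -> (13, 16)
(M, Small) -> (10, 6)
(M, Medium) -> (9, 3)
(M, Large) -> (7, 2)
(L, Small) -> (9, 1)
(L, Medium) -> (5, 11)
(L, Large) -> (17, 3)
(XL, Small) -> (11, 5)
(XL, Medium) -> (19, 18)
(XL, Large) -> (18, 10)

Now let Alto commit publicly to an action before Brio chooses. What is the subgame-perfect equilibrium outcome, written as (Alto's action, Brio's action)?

Solve by backward induction (Alto leads).
- S: BR = Large, leader payoff 13.
- M: BR = Small, leader payoff 10.
- L: BR = Medium, leader payoff 5.
- XL: BR = Medium, leader payoff 19.
Maximizing over 13, 10, 5, 19, Alto chooses XL. Subgame-perfect outcome: (XL, Medium) with payoffs (19, 18).

(XL, Medium)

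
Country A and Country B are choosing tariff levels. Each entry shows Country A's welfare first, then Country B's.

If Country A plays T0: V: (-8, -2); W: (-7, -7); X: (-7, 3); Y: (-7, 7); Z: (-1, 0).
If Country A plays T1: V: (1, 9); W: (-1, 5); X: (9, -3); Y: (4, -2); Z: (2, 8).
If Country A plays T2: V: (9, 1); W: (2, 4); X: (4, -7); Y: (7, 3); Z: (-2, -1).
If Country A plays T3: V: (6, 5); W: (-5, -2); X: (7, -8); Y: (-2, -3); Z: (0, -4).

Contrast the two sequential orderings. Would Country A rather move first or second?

first

If Country A leads: Country B's best replies are T0→Y, T1→V, T2→W, T3→V; Country A's induced payoffs -7, 1, 2, 6; outcome (T3, V), payoffs (6, 5).
If Country B leads: Country A's best replies are V→T2, W→T2, X→T1, Y→T2, Z→T1; Country B's induced payoffs 1, 4, -3, 3, 8; outcome (T1, Z), payoffs (2, 8).
Country A gets 6 moving first and 2 moving second, so Country A prefers to move first.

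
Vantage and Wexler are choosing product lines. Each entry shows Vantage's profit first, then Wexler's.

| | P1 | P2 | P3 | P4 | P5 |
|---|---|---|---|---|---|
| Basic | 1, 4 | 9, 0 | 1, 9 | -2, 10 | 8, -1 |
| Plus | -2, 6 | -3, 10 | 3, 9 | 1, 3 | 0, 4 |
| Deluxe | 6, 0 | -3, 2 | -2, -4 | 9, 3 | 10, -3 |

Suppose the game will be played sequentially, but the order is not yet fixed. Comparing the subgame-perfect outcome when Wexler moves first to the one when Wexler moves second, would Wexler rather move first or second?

first

If Vantage leads: Wexler's best replies are Basic→P4, Plus→P2, Deluxe→P4; Vantage's induced payoffs -2, -3, 9; outcome (Deluxe, P4), payoffs (9, 3).
If Wexler leads: Vantage's best replies are P1→Deluxe, P2→Basic, P3→Plus, P4→Deluxe, P5→Deluxe; Wexler's induced payoffs 0, 0, 9, 3, -3; outcome (Plus, P3), payoffs (3, 9).
Wexler gets 9 moving first and 3 moving second, so Wexler prefers to move first.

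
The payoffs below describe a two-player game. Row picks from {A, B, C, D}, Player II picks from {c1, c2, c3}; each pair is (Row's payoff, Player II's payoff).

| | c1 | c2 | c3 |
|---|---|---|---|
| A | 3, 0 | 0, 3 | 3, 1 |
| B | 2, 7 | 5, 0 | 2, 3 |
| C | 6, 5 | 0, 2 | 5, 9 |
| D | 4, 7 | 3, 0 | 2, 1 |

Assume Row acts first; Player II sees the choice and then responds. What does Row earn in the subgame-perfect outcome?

5

Player II best-responds to each possible Row move:
- A: BR = c2, leader payoff 0.
- B: BR = c1, leader payoff 2.
- C: BR = c3, leader payoff 5.
- D: BR = c1, leader payoff 4.
Among 0, 2, 5, 4, the best is 5 at C. Subgame-perfect outcome: (C, c3) with payoffs (5, 9).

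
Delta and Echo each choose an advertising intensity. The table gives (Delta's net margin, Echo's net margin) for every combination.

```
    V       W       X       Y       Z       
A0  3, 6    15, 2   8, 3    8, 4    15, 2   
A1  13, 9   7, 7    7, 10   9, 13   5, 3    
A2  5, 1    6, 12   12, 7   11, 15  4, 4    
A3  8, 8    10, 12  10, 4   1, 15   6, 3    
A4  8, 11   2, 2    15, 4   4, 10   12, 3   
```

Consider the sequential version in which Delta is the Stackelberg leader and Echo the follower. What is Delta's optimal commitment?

A2

Work backward from Echo's decision.
- A0 → Echo plays V (best of 6, 2, 3, 4, 2); Delta gets 3.
- A1 → Echo plays Y (best of 9, 7, 10, 13, 3); Delta gets 9.
- A2 → Echo plays Y (best of 1, 12, 7, 15, 4); Delta gets 11.
- A3 → Echo plays Y (best of 8, 12, 4, 15, 3); Delta gets 1.
- A4 → Echo plays V (best of 11, 2, 4, 10, 3); Delta gets 8.
Delta's induced payoffs are 3, 9, 11, 1, 8, so Delta commits to A2. Subgame-perfect outcome: (A2, Y) with payoffs (11, 15).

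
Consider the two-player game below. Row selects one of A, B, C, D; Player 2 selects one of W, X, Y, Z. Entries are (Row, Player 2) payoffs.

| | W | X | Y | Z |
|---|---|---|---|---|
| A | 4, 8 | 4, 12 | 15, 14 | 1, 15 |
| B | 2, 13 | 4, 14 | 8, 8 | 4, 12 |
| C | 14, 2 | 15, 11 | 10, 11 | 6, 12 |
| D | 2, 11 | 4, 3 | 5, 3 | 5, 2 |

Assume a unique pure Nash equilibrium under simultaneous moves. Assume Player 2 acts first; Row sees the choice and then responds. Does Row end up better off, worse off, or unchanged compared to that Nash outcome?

better off

Backward induction with Player 2 moving first.
- W: Row compares 4, 2, 14, 2 and picks C; Player 2 would get 2.
- X: Row compares 4, 4, 15, 4 and picks C; Player 2 would get 11.
- Y: Row compares 15, 8, 10, 5 and picks A; Player 2 would get 14.
- Z: Row compares 1, 4, 6, 5 and picks C; Player 2 would get 12.
Player 2's induced payoffs are 2, 11, 14, 12, so Player 2 commits to Y. Subgame-perfect outcome: (A, Y) with payoffs (15, 14).
Under simultaneous play:
Row's best replies: W→C; X→C; Y→A; Z→C.
Player 2's best replies: A→Z; B→X; C→Z; D→W.
Only (C, Z) has each player best-responding; Nash payoffs (6, 12).
Row earns 15 sequentially versus 6 at the Nash outcome: better off.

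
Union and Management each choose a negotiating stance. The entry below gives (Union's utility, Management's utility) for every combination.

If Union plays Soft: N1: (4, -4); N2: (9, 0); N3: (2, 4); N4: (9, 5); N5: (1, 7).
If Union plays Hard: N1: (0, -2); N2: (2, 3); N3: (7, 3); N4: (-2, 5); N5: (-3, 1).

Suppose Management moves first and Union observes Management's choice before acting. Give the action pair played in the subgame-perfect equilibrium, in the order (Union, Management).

Work backward from Union's decision.
- N1: Union compares 4, 0 and picks Soft; Management would get -4.
- N2: Union compares 9, 2 and picks Soft; Management would get 0.
- N3: Union compares 2, 7 and picks Hard; Management would get 3.
- N4: Union compares 9, -2 and picks Soft; Management would get 5.
- N5: Union compares 1, -3 and picks Soft; Management would get 7.
Maximizing over -4, 0, 3, 5, 7, Management chooses N5. Subgame-perfect outcome: (Soft, N5) with payoffs (1, 7).

(Soft, N5)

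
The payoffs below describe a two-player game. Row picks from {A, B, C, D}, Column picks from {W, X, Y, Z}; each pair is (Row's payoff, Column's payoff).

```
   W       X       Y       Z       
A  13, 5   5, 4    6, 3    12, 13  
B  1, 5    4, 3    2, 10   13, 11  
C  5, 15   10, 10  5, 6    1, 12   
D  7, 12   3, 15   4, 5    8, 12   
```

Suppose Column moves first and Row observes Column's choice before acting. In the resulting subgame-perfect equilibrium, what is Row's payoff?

13

Work backward from Row's decision.
- W → Row plays A (best of 13, 1, 5, 7); Column gets 5.
- X → Row plays C (best of 5, 4, 10, 3); Column gets 10.
- Y → Row plays A (best of 6, 2, 5, 4); Column gets 3.
- Z → Row plays B (best of 12, 13, 1, 8); Column gets 11.
Maximizing over 5, 10, 3, 11, Column chooses Z. Subgame-perfect outcome: (B, Z) with payoffs (13, 11).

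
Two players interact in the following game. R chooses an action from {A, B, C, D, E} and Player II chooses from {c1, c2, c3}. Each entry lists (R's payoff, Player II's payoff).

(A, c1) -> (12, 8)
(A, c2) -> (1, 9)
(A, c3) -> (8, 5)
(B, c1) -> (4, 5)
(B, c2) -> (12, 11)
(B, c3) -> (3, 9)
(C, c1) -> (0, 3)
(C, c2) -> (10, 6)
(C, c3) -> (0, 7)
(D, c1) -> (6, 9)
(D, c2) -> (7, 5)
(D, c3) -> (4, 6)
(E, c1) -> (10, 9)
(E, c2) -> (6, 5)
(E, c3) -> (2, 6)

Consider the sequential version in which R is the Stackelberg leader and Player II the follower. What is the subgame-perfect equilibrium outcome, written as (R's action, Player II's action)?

Player II best-responds to each possible R move:
- A: BR = c2, leader payoff 1.
- B: BR = c2, leader payoff 12.
- C: BR = c3, leader payoff 0.
- D: BR = c1, leader payoff 6.
- E: BR = c1, leader payoff 10.
Maximizing over 1, 12, 0, 6, 10, R chooses B. Subgame-perfect outcome: (B, c2) with payoffs (12, 11).

(B, c2)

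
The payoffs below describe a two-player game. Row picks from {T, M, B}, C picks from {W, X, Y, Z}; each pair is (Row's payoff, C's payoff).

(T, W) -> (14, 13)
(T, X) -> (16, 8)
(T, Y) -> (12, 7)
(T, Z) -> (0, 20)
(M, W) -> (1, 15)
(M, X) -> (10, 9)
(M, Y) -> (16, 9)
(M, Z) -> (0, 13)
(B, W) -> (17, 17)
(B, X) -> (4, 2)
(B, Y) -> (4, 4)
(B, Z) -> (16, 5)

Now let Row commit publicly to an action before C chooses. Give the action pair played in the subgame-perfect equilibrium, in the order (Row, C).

Backward induction with Row moving first.
- T → C plays Z (best of 13, 8, 7, 20); Row gets 0.
- M → C plays W (best of 15, 9, 9, 13); Row gets 1.
- B → C plays W (best of 17, 2, 4, 5); Row gets 17.
Row's induced payoffs are 0, 1, 17, so Row commits to B. Subgame-perfect outcome: (B, W) with payoffs (17, 17).

(B, W)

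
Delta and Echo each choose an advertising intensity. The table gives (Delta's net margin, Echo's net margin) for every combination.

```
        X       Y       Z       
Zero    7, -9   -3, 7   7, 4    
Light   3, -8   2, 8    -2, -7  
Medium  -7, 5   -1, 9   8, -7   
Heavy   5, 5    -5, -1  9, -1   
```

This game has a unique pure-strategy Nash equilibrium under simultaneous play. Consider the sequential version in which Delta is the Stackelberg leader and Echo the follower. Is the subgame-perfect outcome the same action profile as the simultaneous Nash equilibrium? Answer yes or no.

no

Backward induction with Delta moving first.
- Zero: Echo compares -9, 7, 4 and picks Y; Delta would get -3.
- Light: Echo compares -8, 8, -7 and picks Y; Delta would get 2.
- Medium: Echo compares 5, 9, -7 and picks Y; Delta would get -1.
- Heavy: Echo compares 5, -1, -1 and picks X; Delta would get 5.
Among -3, 2, -1, 5, the best is 5 at Heavy. Subgame-perfect outcome: (Heavy, X) with payoffs (5, 5).
Under simultaneous play:
Delta's best replies: X→Zero; Y→Light; Z→Heavy.
Echo's best replies: Zero→Y; Light→Y; Medium→Y; Heavy→X.
The unique mutual best reply is (Light, Y), giving (2, 8).
Sequential outcome (Heavy, X) differs from the Nash profile (Light, Y).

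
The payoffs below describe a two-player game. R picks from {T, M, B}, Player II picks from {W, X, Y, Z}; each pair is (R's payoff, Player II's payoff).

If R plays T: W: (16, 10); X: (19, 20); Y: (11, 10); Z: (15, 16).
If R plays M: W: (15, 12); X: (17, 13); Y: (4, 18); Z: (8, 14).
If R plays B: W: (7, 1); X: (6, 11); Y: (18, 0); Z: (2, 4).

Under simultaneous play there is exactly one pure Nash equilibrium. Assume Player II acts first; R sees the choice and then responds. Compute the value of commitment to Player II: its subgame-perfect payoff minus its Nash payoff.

Work backward from R's decision.
- W → R plays T (best of 16, 15, 7); Player II gets 10.
- X → R plays T (best of 19, 17, 6); Player II gets 20.
- Y → R plays B (best of 11, 4, 18); Player II gets 0.
- Z → R plays T (best of 15, 8, 2); Player II gets 16.
Among 10, 20, 0, 16, the best is 20 at X. Subgame-perfect outcome: (T, X) with payoffs (19, 20).
For the simultaneous game, intersect best replies.
R's best replies: W→T; X→T; Y→B; Z→T.
Player II's best replies: T→X; M→Y; B→X.
Only (T, X) has each player best-responding; Nash payoffs (19, 20).
Player II's commitment gain: 20 − 20 = 0.

0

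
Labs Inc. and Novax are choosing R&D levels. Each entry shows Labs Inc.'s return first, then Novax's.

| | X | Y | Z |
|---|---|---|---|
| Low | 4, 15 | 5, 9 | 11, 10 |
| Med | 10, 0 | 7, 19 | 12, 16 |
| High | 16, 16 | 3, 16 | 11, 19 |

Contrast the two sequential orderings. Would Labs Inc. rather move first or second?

If Labs Inc. leads: Novax's best replies are Low→X, Med→Y, High→Z; Labs Inc.'s induced payoffs 4, 7, 11; outcome (High, Z), payoffs (11, 19).
If Novax leads: Labs Inc.'s best replies are X→High, Y→Med, Z→Med; Novax's induced payoffs 16, 19, 16; outcome (Med, Y), payoffs (7, 19).
Labs Inc. gets 11 moving first and 7 moving second, so Labs Inc. prefers to move first.

first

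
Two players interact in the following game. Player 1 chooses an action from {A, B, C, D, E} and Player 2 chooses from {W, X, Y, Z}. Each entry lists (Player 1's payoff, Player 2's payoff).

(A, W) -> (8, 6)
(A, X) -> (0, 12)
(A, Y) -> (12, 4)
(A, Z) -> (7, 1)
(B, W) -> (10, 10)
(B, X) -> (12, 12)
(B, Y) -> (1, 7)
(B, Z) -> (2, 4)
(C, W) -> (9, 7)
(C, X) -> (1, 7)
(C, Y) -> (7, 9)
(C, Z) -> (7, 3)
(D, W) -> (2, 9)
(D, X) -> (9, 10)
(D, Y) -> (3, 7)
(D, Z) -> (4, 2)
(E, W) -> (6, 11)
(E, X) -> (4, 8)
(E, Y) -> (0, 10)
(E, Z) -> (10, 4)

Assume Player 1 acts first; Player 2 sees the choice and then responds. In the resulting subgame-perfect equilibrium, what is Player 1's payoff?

12

Solve by backward induction (Player 1 leads).
- A → Player 2 plays X (best of 6, 12, 4, 1); Player 1 gets 0.
- B → Player 2 plays X (best of 10, 12, 7, 4); Player 1 gets 12.
- C → Player 2 plays Y (best of 7, 7, 9, 3); Player 1 gets 7.
- D → Player 2 plays X (best of 9, 10, 7, 2); Player 1 gets 9.
- E → Player 2 plays W (best of 11, 8, 10, 4); Player 1 gets 6.
Maximizing over 0, 12, 7, 9, 6, Player 1 chooses B. Subgame-perfect outcome: (B, X) with payoffs (12, 12).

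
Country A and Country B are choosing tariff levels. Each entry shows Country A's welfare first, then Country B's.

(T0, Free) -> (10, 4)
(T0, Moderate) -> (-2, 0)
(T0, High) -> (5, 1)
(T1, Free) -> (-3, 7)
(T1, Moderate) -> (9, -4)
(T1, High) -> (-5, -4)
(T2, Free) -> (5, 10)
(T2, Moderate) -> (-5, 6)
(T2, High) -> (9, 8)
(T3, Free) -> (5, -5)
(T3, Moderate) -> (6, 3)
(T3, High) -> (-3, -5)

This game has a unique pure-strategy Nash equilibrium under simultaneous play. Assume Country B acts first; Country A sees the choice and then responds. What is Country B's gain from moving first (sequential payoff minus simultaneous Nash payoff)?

4

Backward induction with Country B moving first.
- Free → Country A plays T0 (best of 10, -3, 5, 5); Country B gets 4.
- Moderate → Country A plays T1 (best of -2, 9, -5, 6); Country B gets -4.
- High → Country A plays T2 (best of 5, -5, 9, -3); Country B gets 8.
Country B's induced payoffs are 4, -4, 8, so Country B commits to High. Subgame-perfect outcome: (T2, High) with payoffs (9, 8).
For the simultaneous game, intersect best replies.
Country A's best replies: Free→T0; Moderate→T1; High→T2.
Country B's best replies: T0→Free; T1→Free; T2→Free; T3→Moderate.
The unique mutual best reply is (T0, Free), giving (10, 4).
Country B's commitment gain: 8 − 4 = 4.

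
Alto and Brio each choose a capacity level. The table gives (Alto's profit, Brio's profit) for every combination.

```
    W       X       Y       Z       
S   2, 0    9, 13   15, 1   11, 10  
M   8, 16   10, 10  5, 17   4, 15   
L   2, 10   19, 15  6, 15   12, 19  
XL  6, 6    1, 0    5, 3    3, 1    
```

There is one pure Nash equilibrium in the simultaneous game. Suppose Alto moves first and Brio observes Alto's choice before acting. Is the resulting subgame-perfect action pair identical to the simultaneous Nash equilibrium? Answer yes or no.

yes

Work backward from Brio's decision.
- S: Brio compares 0, 13, 1, 10 and picks X; Alto would get 9.
- M: Brio compares 16, 10, 17, 15 and picks Y; Alto would get 5.
- L: Brio compares 10, 15, 15, 19 and picks Z; Alto would get 12.
- XL: Brio compares 6, 0, 3, 1 and picks W; Alto would get 6.
Alto's induced payoffs are 9, 5, 12, 6, so Alto commits to L. Subgame-perfect outcome: (L, Z) with payoffs (12, 19).
Under simultaneous play:
Alto's best replies: W→M; X→L; Y→S; Z→L.
Brio's best replies: S→X; M→Y; L→Z; XL→W.
The unique mutual best reply is (L, Z), giving (12, 19).
Sequential outcome (L, Z) coincides with the Nash profile (L, Z).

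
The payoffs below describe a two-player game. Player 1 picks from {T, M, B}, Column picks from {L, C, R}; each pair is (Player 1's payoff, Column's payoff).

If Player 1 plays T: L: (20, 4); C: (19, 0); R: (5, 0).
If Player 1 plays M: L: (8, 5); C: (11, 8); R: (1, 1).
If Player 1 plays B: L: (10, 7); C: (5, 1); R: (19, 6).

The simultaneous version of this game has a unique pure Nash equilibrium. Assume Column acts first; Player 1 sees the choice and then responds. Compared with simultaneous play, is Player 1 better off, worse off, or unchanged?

worse off

Solve by backward induction (Column leads).
- L: Player 1 compares 20, 8, 10 and picks T; Column would get 4.
- C: Player 1 compares 19, 11, 5 and picks T; Column would get 0.
- R: Player 1 compares 5, 1, 19 and picks B; Column would get 6.
Among 4, 0, 6, the best is 6 at R. Subgame-perfect outcome: (B, R) with payoffs (19, 6).
For the simultaneous game, intersect best replies.
Player 1's best replies: L→T; C→T; R→B.
Column's best replies: T→L; M→C; B→L.
The unique mutual best reply is (T, L), giving (20, 4).
Player 1 earns 19 sequentially versus 20 at the Nash outcome: worse off.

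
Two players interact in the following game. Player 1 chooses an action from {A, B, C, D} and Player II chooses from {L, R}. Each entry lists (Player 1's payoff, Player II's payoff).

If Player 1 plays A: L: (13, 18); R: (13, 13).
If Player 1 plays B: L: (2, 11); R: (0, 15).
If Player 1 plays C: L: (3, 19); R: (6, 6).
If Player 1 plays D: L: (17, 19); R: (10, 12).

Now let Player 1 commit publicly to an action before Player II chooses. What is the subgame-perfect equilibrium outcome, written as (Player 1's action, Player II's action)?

Work backward from Player II's decision.
- A → Player II plays L (best of 18, 13); Player 1 gets 13.
- B → Player II plays R (best of 11, 15); Player 1 gets 0.
- C → Player II plays L (best of 19, 6); Player 1 gets 3.
- D → Player II plays L (best of 19, 12); Player 1 gets 17.
Player 1's induced payoffs are 13, 0, 3, 17, so Player 1 commits to D. Subgame-perfect outcome: (D, L) with payoffs (17, 19).

(D, L)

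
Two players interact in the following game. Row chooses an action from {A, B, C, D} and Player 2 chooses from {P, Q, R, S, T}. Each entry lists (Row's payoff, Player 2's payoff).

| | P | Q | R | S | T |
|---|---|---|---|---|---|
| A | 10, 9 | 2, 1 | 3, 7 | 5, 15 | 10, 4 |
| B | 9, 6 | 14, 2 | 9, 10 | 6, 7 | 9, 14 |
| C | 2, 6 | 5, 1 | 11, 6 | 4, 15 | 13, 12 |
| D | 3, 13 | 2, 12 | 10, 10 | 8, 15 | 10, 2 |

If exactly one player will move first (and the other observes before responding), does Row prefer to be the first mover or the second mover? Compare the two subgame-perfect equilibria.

first

If Row leads: Player 2's best replies are A→S, B→T, C→S, D→S; Row's induced payoffs 5, 9, 4, 8; outcome (B, T), payoffs (9, 14).
If Player 2 leads: Row's best replies are P→A, Q→B, R→C, S→D, T→C; Player 2's induced payoffs 9, 2, 6, 15, 12; outcome (D, S), payoffs (8, 15).
Row gets 9 moving first and 8 moving second, so Row prefers to move first.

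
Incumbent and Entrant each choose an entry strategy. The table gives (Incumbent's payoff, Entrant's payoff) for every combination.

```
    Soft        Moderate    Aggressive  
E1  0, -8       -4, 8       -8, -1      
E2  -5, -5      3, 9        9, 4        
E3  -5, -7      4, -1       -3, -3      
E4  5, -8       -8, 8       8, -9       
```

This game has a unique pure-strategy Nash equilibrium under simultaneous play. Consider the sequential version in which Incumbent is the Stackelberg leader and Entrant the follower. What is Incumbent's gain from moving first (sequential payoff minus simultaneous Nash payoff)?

Entrant best-responds to each possible Incumbent move:
- E1 → Entrant plays Moderate (best of -8, 8, -1); Incumbent gets -4.
- E2 → Entrant plays Moderate (best of -5, 9, 4); Incumbent gets 3.
- E3 → Entrant plays Moderate (best of -7, -1, -3); Incumbent gets 4.
- E4 → Entrant plays Moderate (best of -8, 8, -9); Incumbent gets -8.
Among -4, 3, 4, -8, the best is 4 at E3. Subgame-perfect outcome: (E3, Moderate) with payoffs (4, -1).
For the simultaneous game, intersect best replies.
Incumbent's best replies: Soft→E4; Moderate→E3; Aggressive→E2.
Entrant's best replies: E1→Moderate; E2→Moderate; E3→Moderate; E4→Moderate.
Only (E3, Moderate) has each player best-responding; Nash payoffs (4, -1).
Incumbent's commitment gain: 4 − 4 = 0.

0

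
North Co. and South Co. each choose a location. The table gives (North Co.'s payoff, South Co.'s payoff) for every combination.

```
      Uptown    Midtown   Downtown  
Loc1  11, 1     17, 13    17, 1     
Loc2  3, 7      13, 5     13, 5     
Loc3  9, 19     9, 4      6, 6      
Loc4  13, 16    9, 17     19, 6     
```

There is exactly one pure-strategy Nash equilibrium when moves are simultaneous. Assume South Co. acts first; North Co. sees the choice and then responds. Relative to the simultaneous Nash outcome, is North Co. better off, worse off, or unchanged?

Backward induction with South Co. moving first.
- Uptown → North Co. plays Loc4 (best of 11, 3, 9, 13); South Co. gets 16.
- Midtown → North Co. plays Loc1 (best of 17, 13, 9, 9); South Co. gets 13.
- Downtown → North Co. plays Loc4 (best of 17, 13, 6, 19); South Co. gets 6.
South Co.'s induced payoffs are 16, 13, 6, so South Co. commits to Uptown. Subgame-perfect outcome: (Loc4, Uptown) with payoffs (13, 16).
Now find the simultaneous Nash equilibrium.
North Co.'s best replies: Uptown→Loc4; Midtown→Loc1; Downtown→Loc4.
South Co.'s best replies: Loc1→Midtown; Loc2→Uptown; Loc3→Uptown; Loc4→Midtown.
The unique mutual best reply is (Loc1, Midtown), giving (17, 13).
North Co. earns 13 sequentially versus 17 at the Nash outcome: worse off.

worse off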